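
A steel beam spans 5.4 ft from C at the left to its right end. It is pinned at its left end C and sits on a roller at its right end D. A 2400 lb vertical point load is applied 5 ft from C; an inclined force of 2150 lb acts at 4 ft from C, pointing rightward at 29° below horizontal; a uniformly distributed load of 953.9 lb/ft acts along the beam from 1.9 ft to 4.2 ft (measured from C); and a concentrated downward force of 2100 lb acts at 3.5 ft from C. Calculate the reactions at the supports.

Resultant of the distributed load: 953.9 × 2.3 = 2193.97 lb at 3.05 ft from C.
Taking moments about C: D_y·5.4 − 2400·5 − 2150·sin29°·4 − (953.9·2.3)·3.05 − 2100·3.5 = 0 → D_y = 30211/5.4 = 5594.63 ≈ 5595 lb.
ΣF_y = 0: C_y + 5594.63 − 2400 − 2150·sin29° − 953.9·2.3 − 2100 = 0 → C_y = 2142 lb.
ΣF_x = 0: C_x + 2150·cos29° = 0 → C_x = -1880 lb.

C_x = -1880 lb, C_y = 2142 lb, D_y = 5595 lb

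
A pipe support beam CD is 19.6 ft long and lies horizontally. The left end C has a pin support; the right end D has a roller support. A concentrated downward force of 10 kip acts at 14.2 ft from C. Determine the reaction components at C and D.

C_x = 0, C_y = 2.755 kip, D_y = 7.245 kip

Taking moments about C: D_y·19.6 − 10·14.2 = 0 → D_y = 142/19.6 = 7.2449 ≈ 7.245 kip.
ΣF_y = 0: C_y + 7.2449 − 10 = 0 → C_y = 2.755 kip.
ΣF_x = 0: no horizontal applied forces, so C_x = 0.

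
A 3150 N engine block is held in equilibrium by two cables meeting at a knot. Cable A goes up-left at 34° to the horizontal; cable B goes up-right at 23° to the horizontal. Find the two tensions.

ΣF_x = 0: −T_A·cos34° + T_B·cos23° = 0 → T_B = 0.900634·T_A.
ΣF_y = 0: T_A·sin34° + T_B·sin23° = 3150.
Substitute: T_A·(0.559193 + 0.900634·0.390731) = 3150 → T_A = 3457.36 ≈ 3457 N.
Then T_B = 0.900634 × 3457.36 = 3114 N.

T_A = 3457 N, T_B = 3114 N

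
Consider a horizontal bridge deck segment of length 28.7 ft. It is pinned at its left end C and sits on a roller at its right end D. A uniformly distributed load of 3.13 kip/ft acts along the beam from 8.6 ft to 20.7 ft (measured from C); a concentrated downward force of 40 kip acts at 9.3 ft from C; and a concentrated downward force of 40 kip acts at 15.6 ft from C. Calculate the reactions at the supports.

Resultant of the distributed load: 3.13 × 12.1 = 37.873 kip at 14.65 ft from C.
Taking moments about C: D_y·28.7 − (3.13·12.1)·14.65 − 40·9.3 − 40·15.6 = 0 → D_y = 1550.83945/28.7 = 54.0362 ≈ 54.04 kip.
ΣF_y = 0: C_y + 54.0362 − 3.13·12.1 − 40 − 40 = 0 → C_y = 63.84 kip.
ΣF_x = 0: no horizontal applied forces, so C_x = 0.

C_x = 0, C_y = 63.84 kip, D_y = 54.04 kip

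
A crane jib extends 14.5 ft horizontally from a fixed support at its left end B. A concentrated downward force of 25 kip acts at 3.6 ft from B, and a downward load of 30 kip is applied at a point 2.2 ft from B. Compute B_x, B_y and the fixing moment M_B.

ΣF_x = 0: B_x = 0.
ΣF_y = 0: B_y − 25 − 30 = 0 → B_y = 55.00 kip.
ΣM about B: M_B − 25·3.6 − 30·2.2 = 0 → M_B = 156.0 kip·ft.

B_x = 0, B_y = 55.00 kip, M_B = 156.0 kip·ft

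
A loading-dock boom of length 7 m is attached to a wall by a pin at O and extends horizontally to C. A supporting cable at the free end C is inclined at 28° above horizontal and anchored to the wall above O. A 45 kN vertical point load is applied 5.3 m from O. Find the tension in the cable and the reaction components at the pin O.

ΣM about O: T·sin28°·7 − 45·5.3 = 0 → T = 238.5/(7·0.469472) = 72.5739 ≈ 72.57 kN.
ΣF_x = 0: O_x − T·cos28° = 0 → O_x = 72.5739 × 0.882948 = 64.08 kN.
ΣF_y = 0: O_y + T·sin28° − 45 = 0 → O_y = 45 − 72.5739 × 0.469472 = 10.93 kN.

T = 72.57 kN, O_x = 64.08 kN, O_y = 10.93 kN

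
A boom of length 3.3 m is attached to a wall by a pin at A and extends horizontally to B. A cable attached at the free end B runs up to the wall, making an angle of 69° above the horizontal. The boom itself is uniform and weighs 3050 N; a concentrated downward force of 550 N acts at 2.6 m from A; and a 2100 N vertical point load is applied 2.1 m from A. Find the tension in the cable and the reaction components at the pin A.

ΣM about A: T·sin69°·3.3 − 3050·1.65 − 550·2.6 − 2100·2.1 = 0 → T = 10872.5/(3.3·0.93358) = 3529.1 ≈ 3529 N.
ΣF_x = 0: A_x − T·cos69° = 0 → A_x = 3529.1 × 0.358368 = 1265 N.
ΣF_y = 0: A_y + T·sin69° − 3050 − 550 − 2100 = 0 → A_y = 5700 − 3529.1 × 0.93358 = 2405 N.

T = 3529 N, A_x = 1265 N, A_y = 2405 N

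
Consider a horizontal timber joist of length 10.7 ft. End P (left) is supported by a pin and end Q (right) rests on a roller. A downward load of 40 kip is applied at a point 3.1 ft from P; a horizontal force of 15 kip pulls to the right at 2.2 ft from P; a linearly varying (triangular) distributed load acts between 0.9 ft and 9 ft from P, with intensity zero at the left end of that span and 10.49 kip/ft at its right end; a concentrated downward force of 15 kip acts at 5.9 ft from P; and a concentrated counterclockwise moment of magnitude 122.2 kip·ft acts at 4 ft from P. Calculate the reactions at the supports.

P_x = -15.00 kip, P_y = 64.03 kip, Q_y = 33.45 kip

Resultant of the triangular load: ½ × 10.49 × 8.1 = 42.4845 kip, acting at 6.3 ft from P (one-third of the span from the peak).
Taking moments about P: Q_y·10.7 − 40·3.1 − (½·10.49·8.1)·6.3 − 15·5.9 + 122.2 = 0 → Q_y = 357.95235/10.7 = 33.4535 ≈ 33.45 kip.
ΣF_y = 0: P_y + 33.4535 − 40 − ½·10.49·8.1 − 15 = 0 → P_y = 64.03 kip.
ΣF_x = 0: P_x + 15 = 0 → P_x = -15.00 kip.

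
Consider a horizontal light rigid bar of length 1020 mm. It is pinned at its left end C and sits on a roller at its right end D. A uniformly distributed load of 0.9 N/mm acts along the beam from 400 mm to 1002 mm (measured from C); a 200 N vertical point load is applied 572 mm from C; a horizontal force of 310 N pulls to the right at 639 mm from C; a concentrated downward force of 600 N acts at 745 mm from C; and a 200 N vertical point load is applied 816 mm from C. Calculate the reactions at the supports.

C_x = -310.0 N, C_y = 459.1 N, D_y = 1083 N

Resultant of the distributed load: 0.9 × 602 = 541.8 N at 701 mm from C.
Taking moments about C: D_y·1020 − (0.9·602)·701 − 200·572 − 600·745 − 200·816 = 0 → D_y = 1104401.8/1020 = 1082.75 ≈ 1083 N.
ΣF_y = 0: C_y + 1082.75 − 0.9·602 − 200 − 600 − 200 = 0 → C_y = 459.1 N.
ΣF_x = 0: C_x + 310 = 0 → C_x = -310.0 N.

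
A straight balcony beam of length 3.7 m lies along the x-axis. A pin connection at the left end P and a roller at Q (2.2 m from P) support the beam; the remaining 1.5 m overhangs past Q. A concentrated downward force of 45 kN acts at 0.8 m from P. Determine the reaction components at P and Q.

Moments about P: Q_y·2.2 − 45·0.8 = 0 → Q_y = 36/2.2 = 16.3636 ≈ 16.36 kN.
ΣF_y = 0: P_y + 16.3636 − 45 = 0 → P_y = 28.64 kN.
ΣF_x = 0: no horizontal applied forces, so P_x = 0.

P_x = 0, P_y = 28.64 kN, Q_y = 16.36 kN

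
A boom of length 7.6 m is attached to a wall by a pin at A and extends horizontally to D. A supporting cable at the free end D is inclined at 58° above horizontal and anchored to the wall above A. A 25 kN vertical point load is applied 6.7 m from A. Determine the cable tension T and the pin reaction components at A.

ΣM about A: T·sin58°·7.6 − 25·6.7 = 0 → T = 167.5/(7.6·0.848048) = 25.9885 ≈ 25.99 kN.
ΣF_x = 0: A_x − T·cos58° = 0 → A_x = 25.9885 × 0.529919 = 13.77 kN.
ΣF_y = 0: A_y + T·sin58° − 25 = 0 → A_y = 25 − 25.9885 × 0.848048 = 2.961 kN.

T = 25.99 kN, A_x = 13.77 kN, A_y = 2.961 kN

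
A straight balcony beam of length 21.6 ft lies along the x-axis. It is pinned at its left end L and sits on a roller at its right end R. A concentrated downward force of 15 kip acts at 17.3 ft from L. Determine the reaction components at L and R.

ΣM about L: R_y·21.6 − 15·17.3 = 0 → R_y = 259.5/21.6 = 12.0139 ≈ 12.01 kip.
ΣF_y = 0: L_y + 12.0139 − 15 = 0 → L_y = 2.986 kip.
ΣF_x = 0: no horizontal applied forces, so L_x = 0.

L_x = 0, L_y = 2.986 kip, R_y = 12.01 kip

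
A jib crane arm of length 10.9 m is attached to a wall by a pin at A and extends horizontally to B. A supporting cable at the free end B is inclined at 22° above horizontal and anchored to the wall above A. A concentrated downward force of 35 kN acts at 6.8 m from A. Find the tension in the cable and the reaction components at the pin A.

ΣM about A: T·sin22°·10.9 − 35·6.8 = 0 → T = 238/(10.9·0.374607) = 58.2874 ≈ 58.29 kN.
ΣF_x = 0: A_x − T·cos22° = 0 → A_x = 58.2874 × 0.927184 = 54.04 kN.
ΣF_y = 0: A_y + T·sin22° − 35 = 0 → A_y = 35 − 58.2874 × 0.374607 = 13.17 kN.

T = 58.29 kN, A_x = 54.04 kN, A_y = 13.17 kN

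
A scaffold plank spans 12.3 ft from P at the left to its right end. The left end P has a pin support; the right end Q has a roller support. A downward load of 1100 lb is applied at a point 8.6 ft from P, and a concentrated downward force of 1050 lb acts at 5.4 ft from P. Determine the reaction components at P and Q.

Moments about P: Q_y·12.3 − 1100·8.6 − 1050·5.4 = 0 → Q_y = 15130/12.3 = 1230.08 ≈ 1230 lb.
ΣF_y = 0: P_y + 1230.08 − 1100 − 1050 = 0 → P_y = 919.9 lb.
ΣF_x = 0: no horizontal applied forces, so P_x = 0.

P_x = 0, P_y = 919.9 lb, Q_y = 1230 lb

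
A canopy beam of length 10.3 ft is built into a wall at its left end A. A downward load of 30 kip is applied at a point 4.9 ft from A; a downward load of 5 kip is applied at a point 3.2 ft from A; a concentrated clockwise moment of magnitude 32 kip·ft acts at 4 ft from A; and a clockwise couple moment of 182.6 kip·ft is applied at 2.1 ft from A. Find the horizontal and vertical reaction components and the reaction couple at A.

ΣF_x = 0: A_x = 0.
ΣF_y = 0: A_y − 30 − 5 = 0 → A_y = 35.00 kip.
ΣM about A: M_A − 30·4.9 − 5·3.2 − 32 − 182.6 = 0 → M_A = 377.6 kip·ft.

A_x = 0, A_y = 35.00 kip, M_A = 377.6 kip·ft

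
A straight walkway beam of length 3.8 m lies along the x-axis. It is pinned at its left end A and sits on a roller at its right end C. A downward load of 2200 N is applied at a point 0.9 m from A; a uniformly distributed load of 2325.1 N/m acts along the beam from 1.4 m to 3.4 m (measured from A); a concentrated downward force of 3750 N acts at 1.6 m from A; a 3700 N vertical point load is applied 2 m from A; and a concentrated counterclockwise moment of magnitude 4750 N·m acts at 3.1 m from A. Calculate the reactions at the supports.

Resultant of the distributed load: 2325.1 × 2 = 4650.2 N at 2.4 m from A.
Moments about A: C_y·3.8 − 2200·0.9 − (2325.1·2)·2.4 − 3750·1.6 − 3700·2 + 4750 = 0 → C_y = 21790.48/3.8 = 5734.34 ≈ 5734 N.
ΣF_y = 0: A_y + 5734.34 − 2200 − 2325.1·2 − 3750 − 3700 = 0 → A_y = 8566 N.
ΣF_x = 0: no horizontal applied forces, so A_x = 0.

A_x = 0, A_y = 8566 N, C_y = 5734 N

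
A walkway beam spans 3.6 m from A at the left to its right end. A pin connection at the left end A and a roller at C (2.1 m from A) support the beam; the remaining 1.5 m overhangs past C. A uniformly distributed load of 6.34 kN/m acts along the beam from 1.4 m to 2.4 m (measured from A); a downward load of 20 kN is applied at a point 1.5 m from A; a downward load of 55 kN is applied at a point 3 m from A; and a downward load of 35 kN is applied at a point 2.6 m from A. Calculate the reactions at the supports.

Resultant of the distributed load: 6.34 × 1 = 6.34 kN at 1.9 m from A.
Taking moments about A: C_y·2.1 − (6.34·1)·1.9 − 20·1.5 − 55·3 − 35·2.6 = 0 → C_y = 298.046/2.1 = 141.927 ≈ 141.9 kN.
ΣF_y = 0: A_y + 141.927 − 6.34·1 − 20 − 55 − 35 = 0 → A_y = -25.59 kN.
ΣF_x = 0: no horizontal applied forces, so A_x = 0.

A_x = 0, A_y = -25.59 kN, C_y = 141.9 kN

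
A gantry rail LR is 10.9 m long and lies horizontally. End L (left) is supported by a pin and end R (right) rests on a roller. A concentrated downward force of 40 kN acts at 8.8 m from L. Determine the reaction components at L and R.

L_x = 0, L_y = 7.706 kN, R_y = 32.29 kN

Moments about L: R_y·10.9 − 40·8.8 = 0 → R_y = 352/10.9 = 32.2936 ≈ 32.29 kN.
ΣF_y = 0: L_y + 32.2936 − 40 = 0 → L_y = 7.706 kN.
ΣF_x = 0: no horizontal applied forces, so L_x = 0.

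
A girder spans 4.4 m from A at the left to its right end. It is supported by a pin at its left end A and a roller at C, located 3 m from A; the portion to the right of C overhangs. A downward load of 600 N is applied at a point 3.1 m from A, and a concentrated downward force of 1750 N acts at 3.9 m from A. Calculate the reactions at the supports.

A_x = 0, A_y = -545.0 N, C_y = 2895 N

ΣM about A: C_y·3 − 600·3.1 − 1750·3.9 = 0 → C_y = 8685/3 = 2895 N.
ΣF_y = 0: A_y + 2895 − 600 − 1750 = 0 → A_y = -545.0 N.
ΣF_x = 0: no horizontal applied forces, so A_x = 0.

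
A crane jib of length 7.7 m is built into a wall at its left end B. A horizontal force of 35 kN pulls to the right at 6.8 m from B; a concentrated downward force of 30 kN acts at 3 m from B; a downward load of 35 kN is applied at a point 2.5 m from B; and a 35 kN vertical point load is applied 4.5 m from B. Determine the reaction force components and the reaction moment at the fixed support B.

B_x = -35.00 kN, B_y = 100.0 kN, M_B = 335.0 kN·m

ΣF_x = 0: B_x + 35 = 0 → B_x = -35.00 kN.
ΣF_y = 0: B_y − 30 − 35 − 35 = 0 → B_y = 100.0 kN.
ΣM about B: M_B − 30·3 − 35·2.5 − 35·4.5 = 0 → M_B = 335.0 kN·m.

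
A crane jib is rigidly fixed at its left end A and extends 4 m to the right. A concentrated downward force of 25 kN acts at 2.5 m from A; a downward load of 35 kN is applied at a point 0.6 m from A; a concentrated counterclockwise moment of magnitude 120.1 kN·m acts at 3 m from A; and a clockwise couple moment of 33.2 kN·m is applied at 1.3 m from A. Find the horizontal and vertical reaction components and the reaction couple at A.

ΣF_x = 0: A_x = 0.
ΣF_y = 0: A_y − 25 − 35 = 0 → A_y = 60.00 kN.
ΣM about A: M_A − 25·2.5 − 35·0.6 + 120.1 − 33.2 = 0 → M_A = -3.400 kN·m.

A_x = 0, A_y = 60.00 kN, M_A = -3.400 kN·m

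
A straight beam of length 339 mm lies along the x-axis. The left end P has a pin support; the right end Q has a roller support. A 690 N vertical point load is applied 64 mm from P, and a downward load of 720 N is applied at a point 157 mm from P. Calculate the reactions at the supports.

Moments about P: Q_y·339 − 690·64 − 720·157 = 0 → Q_y = 157200/339 = 463.717 ≈ 463.7 N.
ΣF_y = 0: P_y + 463.717 − 690 − 720 = 0 → P_y = 946.3 N.
ΣF_x = 0: no horizontal applied forces, so P_x = 0.

P_x = 0, P_y = 946.3 N, Q_y = 463.7 N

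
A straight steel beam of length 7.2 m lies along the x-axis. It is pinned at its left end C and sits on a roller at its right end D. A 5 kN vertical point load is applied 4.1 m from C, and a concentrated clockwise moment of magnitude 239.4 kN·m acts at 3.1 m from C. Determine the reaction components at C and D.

Moments about C: D_y·7.2 − 5·4.1 − 239.4 = 0 → D_y = 259.9/7.2 = 36.0972 ≈ 36.10 kN.
ΣF_y = 0: C_y + 36.0972 − 5 = 0 → C_y = -31.10 kN.
ΣF_x = 0: no horizontal applied forces, so C_x = 0.

C_x = 0, C_y = -31.10 kN, D_y = 36.10 kN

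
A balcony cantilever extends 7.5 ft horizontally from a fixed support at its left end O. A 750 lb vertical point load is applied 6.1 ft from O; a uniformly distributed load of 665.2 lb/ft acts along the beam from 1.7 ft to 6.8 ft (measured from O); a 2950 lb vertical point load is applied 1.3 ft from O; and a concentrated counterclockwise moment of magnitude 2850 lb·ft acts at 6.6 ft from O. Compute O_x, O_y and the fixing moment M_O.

Resultant of the distributed load: 665.2 × 5.1 = 3392.52 lb at 4.25 ft from O.
ΣF_x = 0: O_x = 0.
ΣF_y = 0: O_y − 750 − 665.2·5.1 − 2950 = 0 → O_y = 7093 lb.
ΣM about O: M_O − 750·6.1 − (665.2·5.1)·4.25 − 2950·1.3 + 2850 = 0 → M_O = 19980 lb·ft.

O_x = 0, O_y = 7093 lb, M_O = 19980 lb·ft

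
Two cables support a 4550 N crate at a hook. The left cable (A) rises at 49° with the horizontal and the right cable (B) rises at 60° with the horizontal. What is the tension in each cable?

T_A = 2406 N, T_B = 3157 N

ΣF_x = 0: −T_A·cos49° + T_B·cos60° = 0 → T_B = 1.31212·T_A.
ΣF_y = 0: T_A·sin49° + T_B·sin60° = 4550.
Substitute: T_A·(0.75471 + 1.31212·0.866025) = 4550 → T_A = 2406.09 ≈ 2406 N.
Then T_B = 1.31212 × 2406.09 = 3157 N.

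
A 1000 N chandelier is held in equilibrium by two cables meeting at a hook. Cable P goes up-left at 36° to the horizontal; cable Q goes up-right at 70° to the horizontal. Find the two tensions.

ΣF_x = 0: −T_P·cos36° + T_Q·cos70° = 0 → T_Q = 2.36541·T_P.
ΣF_y = 0: T_P·sin36° + T_Q·sin70° = 1000.
Substitute: T_P·(0.587785 + 2.36541·0.939693) = 1000 → T_P = 355.803 ≈ 355.8 N.
Then T_Q = 2.36541 × 355.803 = 841.6 N.

T_P = 355.8 N, T_Q = 841.6 N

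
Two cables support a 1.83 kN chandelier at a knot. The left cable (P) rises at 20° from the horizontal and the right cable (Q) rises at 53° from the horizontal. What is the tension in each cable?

T_P = 1.152 kN, T_Q = 1.798 kN

ΣF_x = 0: −T_P·cos20° + T_Q·cos53° = 0 → T_Q = 1.56143·T_P.
ΣF_y = 0: T_P·sin20° + T_Q·sin53° = 1.83.
Substitute: T_P·(0.34202 + 1.56143·0.798636) = 1.83 → T_P = 1.15164 ≈ 1.152 kN.
Then T_Q = 1.56143 × 1.15164 = 1.798 kN.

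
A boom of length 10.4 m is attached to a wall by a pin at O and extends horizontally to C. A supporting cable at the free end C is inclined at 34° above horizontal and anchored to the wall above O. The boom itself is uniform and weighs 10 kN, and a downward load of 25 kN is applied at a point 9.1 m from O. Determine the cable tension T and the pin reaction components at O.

ΣM about O: T·sin34°·10.4 − 10·5.2 − 25·9.1 = 0 → T = 279.5/(10.4·0.559193) = 48.0603 ≈ 48.06 kN.
ΣF_x = 0: O_x − T·cos34° = 0 → O_x = 48.0603 × 0.829038 = 39.84 kN.
ΣF_y = 0: O_y + T·sin34° − 10 − 25 = 0 → O_y = 35 − 48.0603 × 0.559193 = 8.125 kN.

T = 48.06 kN, O_x = 39.84 kN, O_y = 8.125 kN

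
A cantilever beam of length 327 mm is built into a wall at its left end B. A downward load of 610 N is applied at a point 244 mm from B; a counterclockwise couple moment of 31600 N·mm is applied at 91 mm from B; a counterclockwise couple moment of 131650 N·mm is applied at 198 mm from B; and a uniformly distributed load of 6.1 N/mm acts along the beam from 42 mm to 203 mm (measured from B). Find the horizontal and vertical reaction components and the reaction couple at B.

Resultant of the distributed load: 6.1 × 161 = 982.1 N at 122.5 mm from B.
ΣF_x = 0: B_x = 0.
ΣF_y = 0: B_y − 610 − 6.1·161 = 0 → B_y = 1592 N.
ΣM about B: M_B − 610·244 + 31600 + 131650 − (6.1·161)·122.5 = 0 → M_B = 105900 N·mm.

B_x = 0, B_y = 1592 N, M_B = 105900 N·mm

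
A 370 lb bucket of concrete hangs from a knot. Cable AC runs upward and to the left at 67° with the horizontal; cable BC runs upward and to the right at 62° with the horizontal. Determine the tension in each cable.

T_AC = 223.5 lb, T_BC = 186.0 lb

ΣF_x = 0: −T_AC·cos67° + T_BC·cos62° = 0 → T_BC = 0.832279·T_AC.
ΣF_y = 0: T_AC·sin67° + T_BC·sin62° = 370.
Substitute: T_AC·(0.920505 + 0.832279·0.882948) = 370 → T_AC = 223.516 ≈ 223.5 lb.
Then T_BC = 0.832279 × 223.516 = 186.0 lb.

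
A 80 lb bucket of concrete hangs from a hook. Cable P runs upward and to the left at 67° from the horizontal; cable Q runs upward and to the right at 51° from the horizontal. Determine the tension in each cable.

T_P = 57.02 lb, T_Q = 35.40 lb

ΣF_x = 0: −T_P·cos67° + T_Q·cos51° = 0 → T_Q = 0.620878·T_P.
ΣF_y = 0: T_P·sin67° + T_Q·sin51° = 80.
Substitute: T_P·(0.920505 + 0.620878·0.777146) = 80 → T_P = 57.0199 ≈ 57.02 lb.
Then T_Q = 0.620878 × 57.0199 = 35.40 lb.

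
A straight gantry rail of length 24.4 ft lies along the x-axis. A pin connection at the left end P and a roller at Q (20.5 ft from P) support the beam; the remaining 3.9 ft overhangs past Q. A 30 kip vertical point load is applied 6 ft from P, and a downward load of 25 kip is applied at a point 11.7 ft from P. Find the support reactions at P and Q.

ΣM about P: Q_y·20.5 − 30·6 − 25·11.7 = 0 → Q_y = 472.5/20.5 = 23.0488 ≈ 23.05 kip.
ΣF_y = 0: P_y + 23.0488 − 30 − 25 = 0 → P_y = 31.95 kip.
ΣF_x = 0: no horizontal applied forces, so P_x = 0.

P_x = 0, P_y = 31.95 kip, Q_y = 23.05 kip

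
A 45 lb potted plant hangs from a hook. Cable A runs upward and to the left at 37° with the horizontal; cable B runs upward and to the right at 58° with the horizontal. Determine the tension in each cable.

ΣF_x = 0: −T_A·cos37° + T_B·cos58° = 0 → T_B = 1.50709·T_A.
ΣF_y = 0: T_A·sin37° + T_B·sin58° = 45.
Substitute: T_A·(0.601815 + 1.50709·0.848048) = 45 → T_A = 23.9374 ≈ 23.94 lb.
Then T_B = 1.50709 × 23.9374 = 36.08 lb.

T_A = 23.94 lb, T_B = 36.08 lb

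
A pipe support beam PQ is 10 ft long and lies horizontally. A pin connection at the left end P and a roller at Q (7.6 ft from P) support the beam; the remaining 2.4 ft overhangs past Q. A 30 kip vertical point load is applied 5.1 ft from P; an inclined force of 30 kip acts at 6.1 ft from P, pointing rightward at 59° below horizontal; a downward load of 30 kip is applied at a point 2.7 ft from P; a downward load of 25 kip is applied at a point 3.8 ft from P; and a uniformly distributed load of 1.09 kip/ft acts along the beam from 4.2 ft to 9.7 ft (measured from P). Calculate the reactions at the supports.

P_x = -15.45 kip, P_y = 47.30 kip, Q_y = 69.41 kip

Resultant of the distributed load: 1.09 × 5.5 = 5.995 kip at 6.95 ft from P.
ΣM about P: Q_y·7.6 − 30·5.1 − 30·sin59°·6.1 − 30·2.7 − 25·3.8 − (1.09·5.5)·6.95 = 0 → Q_y = 527.527/7.6 = 69.4114 ≈ 69.41 kip.
ΣF_y = 0: P_y + 69.4114 − 30 − 30·sin59° − 30 − 25 − 1.09·5.5 = 0 → P_y = 47.30 kip.
ΣF_x = 0: P_x + 30·cos59° = 0 → P_x = -15.45 kip.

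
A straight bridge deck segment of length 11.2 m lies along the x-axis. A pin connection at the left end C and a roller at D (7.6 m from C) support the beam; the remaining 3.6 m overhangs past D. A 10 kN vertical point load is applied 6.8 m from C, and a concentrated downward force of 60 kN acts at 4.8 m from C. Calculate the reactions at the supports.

ΣM about C: D_y·7.6 − 10·6.8 − 60·4.8 = 0 → D_y = 356/7.6 = 46.8421 ≈ 46.84 kN.
ΣF_y = 0: C_y + 46.8421 − 10 − 60 = 0 → C_y = 23.16 kN.
ΣF_x = 0: no horizontal applied forces, so C_x = 0.

C_x = 0, C_y = 23.16 kN, D_y = 46.84 kN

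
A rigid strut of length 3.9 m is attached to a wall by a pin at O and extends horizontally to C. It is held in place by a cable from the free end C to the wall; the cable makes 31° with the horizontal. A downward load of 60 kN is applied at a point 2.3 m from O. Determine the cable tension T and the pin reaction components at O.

T = 68.70 kN, O_x = 58.89 kN, O_y = 24.62 kN

ΣM about O: T·sin31°·3.9 − 60·2.3 = 0 → T = 138/(3.9·0.515038) = 68.7029 ≈ 68.70 kN.
ΣF_x = 0: O_x − T·cos31° = 0 → O_x = 68.7029 × 0.857167 = 58.89 kN.
ΣF_y = 0: O_y + T·sin31° − 60 = 0 → O_y = 60 − 68.7029 × 0.515038 = 24.62 kN.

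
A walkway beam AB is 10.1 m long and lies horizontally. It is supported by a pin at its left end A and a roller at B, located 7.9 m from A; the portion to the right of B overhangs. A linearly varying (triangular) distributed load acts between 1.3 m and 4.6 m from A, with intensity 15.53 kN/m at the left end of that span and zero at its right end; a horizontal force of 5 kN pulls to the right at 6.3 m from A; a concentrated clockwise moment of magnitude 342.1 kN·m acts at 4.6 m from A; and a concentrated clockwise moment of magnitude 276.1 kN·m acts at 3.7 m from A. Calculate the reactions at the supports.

Resultant of the triangular load: ½ × 15.53 × 3.3 = 25.6245 kN, acting at 2.4 m from A (one-third of the span from the peak).
ΣM about A: B_y·7.9 − (½·15.53·3.3)·2.4 − 342.1 − 276.1 = 0 → B_y = 679.6988/7.9 = 86.0378 ≈ 86.04 kN.
ΣF_y = 0: A_y + 86.0378 − ½·15.53·3.3 = 0 → A_y = -60.41 kN.
ΣF_x = 0: A_x + 5 = 0 → A_x = -5.000 kN.

A_x = -5.000 kN, A_y = -60.41 kN, B_y = 86.04 kN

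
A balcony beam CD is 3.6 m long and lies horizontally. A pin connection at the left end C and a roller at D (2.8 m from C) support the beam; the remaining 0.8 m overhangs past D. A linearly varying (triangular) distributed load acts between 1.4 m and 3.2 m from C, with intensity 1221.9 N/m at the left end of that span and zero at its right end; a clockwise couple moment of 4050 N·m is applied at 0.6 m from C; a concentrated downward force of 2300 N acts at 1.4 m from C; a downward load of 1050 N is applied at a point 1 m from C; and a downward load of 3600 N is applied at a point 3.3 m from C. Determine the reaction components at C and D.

C_x = 0, C_y = 49.92 N, D_y = 8000 N

Resultant of the triangular load: ½ × 1221.9 × 1.8 = 1099.71 N, acting at 2 m from C (one-third of the span from the peak).
Taking moments about C: D_y·2.8 − (½·1221.9·1.8)·2 − 4050 − 2300·1.4 − 1050·1 − 3600·3.3 = 0 → D_y = 22399.42/2.8 = 7999.79 ≈ 8000 N.
ΣF_y = 0: C_y + 7999.79 − ½·1221.9·1.8 − 2300 − 1050 − 3600 = 0 → C_y = 49.92 N.
ΣF_x = 0: no horizontal applied forces, so C_x = 0.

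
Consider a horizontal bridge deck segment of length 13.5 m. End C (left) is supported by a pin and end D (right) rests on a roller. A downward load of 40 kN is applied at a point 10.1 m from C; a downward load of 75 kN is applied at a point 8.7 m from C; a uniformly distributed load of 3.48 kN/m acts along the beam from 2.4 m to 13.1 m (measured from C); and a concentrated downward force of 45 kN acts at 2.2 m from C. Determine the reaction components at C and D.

Resultant of the distributed load: 3.48 × 10.7 = 37.236 kN at 7.75 m from C.
ΣM about C: D_y·13.5 − 40·10.1 − 75·8.7 − (3.48·10.7)·7.75 − 45·2.2 = 0 → D_y = 1444.079/13.5 = 106.969 ≈ 107.0 kN.
ΣF_y = 0: C_y + 106.969 − 40 − 75 − 3.48·10.7 − 45 = 0 → C_y = 90.27 kN.
ΣF_x = 0: no horizontal applied forces, so C_x = 0.

C_x = 0, C_y = 90.27 kN, D_y = 107.0 kN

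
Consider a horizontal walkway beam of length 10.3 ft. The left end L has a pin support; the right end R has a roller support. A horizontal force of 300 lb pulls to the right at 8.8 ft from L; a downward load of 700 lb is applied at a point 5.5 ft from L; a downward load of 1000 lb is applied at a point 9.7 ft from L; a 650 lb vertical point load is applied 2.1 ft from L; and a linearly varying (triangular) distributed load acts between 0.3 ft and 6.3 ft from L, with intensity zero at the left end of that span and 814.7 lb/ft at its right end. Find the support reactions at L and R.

Resultant of the triangular load: ½ × 814.7 × 6 = 2444.1 lb, acting at 4.3 ft from L (one-third of the span from the peak).
Moments about L: R_y·10.3 − 700·5.5 − 1000·9.7 − 650·2.1 − (½·814.7·6)·4.3 = 0 → R_y = 25424.63/10.3 = 2468.41 ≈ 2468 lb.
ΣF_y = 0: L_y + 2468.41 − 700 − 1000 − 650 − ½·814.7·6 = 0 → L_y = 2326 lb.
ΣF_x = 0: L_x + 300 = 0 → L_x = -300.0 lb.

L_x = -300.0 lb, L_y = 2326 lb, R_y = 2468 lb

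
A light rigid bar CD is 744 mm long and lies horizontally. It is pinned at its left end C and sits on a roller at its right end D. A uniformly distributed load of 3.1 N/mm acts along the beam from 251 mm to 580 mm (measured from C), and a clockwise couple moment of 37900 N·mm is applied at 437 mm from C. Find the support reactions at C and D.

Resultant of the distributed load: 3.1 × 329 = 1019.9 N at 415.5 mm from C.
Moments about C: D_y·744 − (3.1·329)·415.5 − 37900 = 0 → D_y = 461668.45/744 = 620.522 ≈ 620.5 N.
ΣF_y = 0: C_y + 620.522 − 3.1·329 = 0 → C_y = 399.4 N.
ΣF_x = 0: no horizontal applied forces, so C_x = 0.

C_x = 0, C_y = 399.4 N, D_y = 620.5 N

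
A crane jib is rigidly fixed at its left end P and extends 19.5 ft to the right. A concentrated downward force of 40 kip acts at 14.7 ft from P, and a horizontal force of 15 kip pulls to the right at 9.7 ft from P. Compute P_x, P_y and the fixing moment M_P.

P_x = -15.00 kip, P_y = 40.00 kip, M_P = 588.0 kip·ft

ΣF_x = 0: P_x + 15 = 0 → P_x = -15.00 kip.
ΣF_y = 0: P_y − 40 = 0 → P_y = 40.00 kip.
ΣM about P: M_P − 40·14.7 = 0 → M_P = 588.0 kip·ft.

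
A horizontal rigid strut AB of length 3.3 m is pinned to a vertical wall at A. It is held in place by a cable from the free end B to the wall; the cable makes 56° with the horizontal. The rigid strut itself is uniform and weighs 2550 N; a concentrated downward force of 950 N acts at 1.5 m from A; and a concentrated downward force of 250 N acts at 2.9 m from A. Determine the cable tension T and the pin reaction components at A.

T = 2324 N, A_x = 1299 N, A_y = 1823 N

ΣM about A: T·sin56°·3.3 − 2550·1.65 − 950·1.5 − 250·2.9 = 0 → T = 6357.5/(3.3·0.829038) = 2323.8 ≈ 2324 N.
ΣF_x = 0: A_x − T·cos56° = 0 → A_x = 2323.8 × 0.559193 = 1299 N.
ΣF_y = 0: A_y + T·sin56° − 2550 − 950 − 250 = 0 → A_y = 3750 − 2323.8 × 0.829038 = 1823 N.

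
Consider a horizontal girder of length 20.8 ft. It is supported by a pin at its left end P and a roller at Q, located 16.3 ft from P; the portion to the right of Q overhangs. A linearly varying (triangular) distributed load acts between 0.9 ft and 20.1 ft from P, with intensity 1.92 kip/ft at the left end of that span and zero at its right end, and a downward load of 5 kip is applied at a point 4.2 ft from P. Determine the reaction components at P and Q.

P_x = 0, P_y = 13.89 kip, Q_y = 9.543 kip

Resultant of the triangular load: ½ × 1.92 × 19.2 = 18.432 kip, acting at 7.3 ft from P (one-third of the span from the peak).
Taking moments about P: Q_y·16.3 − (½·1.92·19.2)·7.3 − 5·4.2 = 0 → Q_y = 155.5536/16.3 = 9.54317 ≈ 9.543 kip.
ΣF_y = 0: P_y + 9.54317 − ½·1.92·19.2 − 5 = 0 → P_y = 13.89 kip.
ΣF_x = 0: no horizontal applied forces, so P_x = 0.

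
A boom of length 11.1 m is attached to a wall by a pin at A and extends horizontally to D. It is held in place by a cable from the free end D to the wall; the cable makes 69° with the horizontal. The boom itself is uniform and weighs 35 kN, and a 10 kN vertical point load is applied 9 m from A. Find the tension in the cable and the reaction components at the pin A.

ΣM about A: T·sin69°·11.1 − 35·5.55 − 10·9 = 0 → T = 284.25/(11.1·0.93358) = 27.43 kN.
ΣF_x = 0: A_x − T·cos69° = 0 → A_x = 27.43 × 0.358368 = 9.830 kN.
ΣF_y = 0: A_y + T·sin69° − 35 − 10 = 0 → A_y = 45 − 27.43 × 0.93358 = 19.39 kN.

T = 27.43 kN, A_x = 9.830 kN, A_y = 19.39 kN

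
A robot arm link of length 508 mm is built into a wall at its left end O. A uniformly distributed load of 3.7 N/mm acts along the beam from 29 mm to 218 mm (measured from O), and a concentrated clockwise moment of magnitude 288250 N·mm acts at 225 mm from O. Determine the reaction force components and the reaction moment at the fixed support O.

O_x = 0, O_y = 699.3 N, M_O = 374600 N·mm

Resultant of the distributed load: 3.7 × 189 = 699.3 N at 123.5 mm from O.
ΣF_x = 0: O_x = 0.
ΣF_y = 0: O_y − 3.7·189 = 0 → O_y = 699.3 N.
ΣM about O: M_O − (3.7·189)·123.5 − 288250 = 0 → M_O = 374600 N·mm.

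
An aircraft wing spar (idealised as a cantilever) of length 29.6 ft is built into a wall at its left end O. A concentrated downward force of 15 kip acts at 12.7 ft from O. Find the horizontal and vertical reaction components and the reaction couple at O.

ΣF_x = 0: O_x = 0.
ΣF_y = 0: O_y − 15 = 0 → O_y = 15.00 kip.
ΣM about O: M_O − 15·12.7 = 0 → M_O = 190.5 kip·ft.

O_x = 0, O_y = 15.00 kip, M_O = 190.5 kip·ft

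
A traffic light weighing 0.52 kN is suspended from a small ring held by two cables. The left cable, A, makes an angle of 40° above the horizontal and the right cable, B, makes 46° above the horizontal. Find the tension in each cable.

T_A = 0.3621 kN, T_B = 0.3993 kN

ΣF_x = 0: −T_A·cos40° + T_B·cos46° = 0 → T_B = 1.10276·T_A.
ΣF_y = 0: T_A·sin40° + T_B·sin46° = 0.52.
Substitute: T_A·(0.642788 + 1.10276·0.71934) = 0.52 → T_A = 0.362105 ≈ 0.3621 kN.
Then T_B = 1.10276 × 0.362105 = 0.3993 kN.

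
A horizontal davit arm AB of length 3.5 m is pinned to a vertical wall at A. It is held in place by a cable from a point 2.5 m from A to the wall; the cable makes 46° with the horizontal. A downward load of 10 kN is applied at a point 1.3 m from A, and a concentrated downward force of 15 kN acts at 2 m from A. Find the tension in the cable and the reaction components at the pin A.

T = 23.91 kN, A_x = 16.61 kN, A_y = 7.800 kN

ΣM about A: T·sin46°·2.5 − 10·1.3 − 15·2 = 0 → T = 43/(2.5·0.71934) = 23.9108 ≈ 23.91 kN.
ΣF_x = 0: A_x − T·cos46° = 0 → A_x = 23.9108 × 0.694658 = 16.61 kN.
ΣF_y = 0: A_y + T·sin46° − 10 − 15 = 0 → A_y = 25 − 23.9108 × 0.71934 = 7.800 kN.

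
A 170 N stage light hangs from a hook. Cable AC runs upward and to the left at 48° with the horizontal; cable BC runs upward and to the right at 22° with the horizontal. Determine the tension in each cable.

ΣF_x = 0: −T_AC·cos48° + T_BC·cos22° = 0 → T_BC = 0.721681·T_AC.
ΣF_y = 0: T_AC·sin48° + T_BC·sin22° = 170.
Substitute: T_AC·(0.743145 + 0.721681·0.374607) = 170 → T_AC = 167.737 ≈ 167.7 N.
Then T_BC = 0.721681 × 167.737 = 121.1 N.

T_AC = 167.7 N, T_BC = 121.1 N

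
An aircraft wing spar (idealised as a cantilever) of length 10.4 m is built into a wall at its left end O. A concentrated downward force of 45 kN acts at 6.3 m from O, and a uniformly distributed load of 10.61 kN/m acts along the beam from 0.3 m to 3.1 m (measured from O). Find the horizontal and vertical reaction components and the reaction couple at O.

O_x = 0, O_y = 74.71 kN, M_O = 334.0 kN·m

Resultant of the distributed load: 10.61 × 2.8 = 29.708 kN at 1.7 m from O.
ΣF_x = 0: O_x = 0.
ΣF_y = 0: O_y − 45 − 10.61·2.8 = 0 → O_y = 74.71 kN.
ΣM about O: M_O − 45·6.3 − (10.61·2.8)·1.7 = 0 → M_O = 334.0 kN·m.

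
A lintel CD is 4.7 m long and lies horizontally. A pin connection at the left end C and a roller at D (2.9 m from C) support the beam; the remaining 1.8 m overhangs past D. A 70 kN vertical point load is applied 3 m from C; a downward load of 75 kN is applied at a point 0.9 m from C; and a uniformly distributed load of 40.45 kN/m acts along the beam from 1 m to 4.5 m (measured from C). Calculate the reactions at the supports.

C_x = 0, C_y = 56.63 kN, D_y = 229.9 kN

Resultant of the distributed load: 40.45 × 3.5 = 141.575 kN at 2.75 m from C.
Taking moments about C: D_y·2.9 − 70·3 − 75·0.9 − (40.45·3.5)·2.75 = 0 → D_y = 666.83125/2.9 = 229.942 ≈ 229.9 kN.
ΣF_y = 0: C_y + 229.942 − 70 − 75 − 40.45·3.5 = 0 → C_y = 56.63 kN.
ΣF_x = 0: no horizontal applied forces, so C_x = 0.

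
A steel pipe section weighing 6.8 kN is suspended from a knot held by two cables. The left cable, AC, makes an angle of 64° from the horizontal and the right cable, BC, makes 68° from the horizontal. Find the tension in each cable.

ΣF_x = 0: −T_AC·cos64° + T_BC·cos68° = 0 → T_BC = 1.17022·T_AC.
ΣF_y = 0: T_AC·sin64° + T_BC·sin68° = 6.8.
Substitute: T_AC·(0.898794 + 1.17022·0.927184) = 6.8 → T_AC = 3.42776 ≈ 3.428 kN.
Then T_BC = 1.17022 × 3.42776 = 4.011 kN.

T_AC = 3.428 kN, T_BC = 4.011 kN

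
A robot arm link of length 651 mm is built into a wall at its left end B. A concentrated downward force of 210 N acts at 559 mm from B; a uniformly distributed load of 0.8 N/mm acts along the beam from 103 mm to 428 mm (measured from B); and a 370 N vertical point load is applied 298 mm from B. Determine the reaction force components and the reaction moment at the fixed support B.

Resultant of the distributed load: 0.8 × 325 = 260 N at 265.5 mm from B.
ΣF_x = 0: B_x = 0.
ΣF_y = 0: B_y − 210 − 0.8·325 − 370 = 0 → B_y = 840.0 N.
ΣM about B: M_B − 210·559 − (0.8·325)·265.5 − 370·298 = 0 → M_B = 296700 N·mm.

B_x = 0, B_y = 840.0 N, M_B = 296700 N·mm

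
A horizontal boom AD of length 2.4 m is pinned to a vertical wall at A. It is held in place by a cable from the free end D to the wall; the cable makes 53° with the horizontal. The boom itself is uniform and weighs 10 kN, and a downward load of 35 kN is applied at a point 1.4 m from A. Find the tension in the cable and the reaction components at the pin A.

T = 31.83 kN, A_x = 19.15 kN, A_y = 19.58 kN

ΣM about A: T·sin53°·2.4 − 10·1.2 − 35·1.4 = 0 → T = 61/(2.4·0.798636) = 31.8251 ≈ 31.83 kN.
ΣF_x = 0: A_x − T·cos53° = 0 → A_x = 31.8251 × 0.601815 = 19.15 kN.
ΣF_y = 0: A_y + T·sin53° − 10 − 35 = 0 → A_y = 45 − 31.8251 × 0.798636 = 19.58 kN.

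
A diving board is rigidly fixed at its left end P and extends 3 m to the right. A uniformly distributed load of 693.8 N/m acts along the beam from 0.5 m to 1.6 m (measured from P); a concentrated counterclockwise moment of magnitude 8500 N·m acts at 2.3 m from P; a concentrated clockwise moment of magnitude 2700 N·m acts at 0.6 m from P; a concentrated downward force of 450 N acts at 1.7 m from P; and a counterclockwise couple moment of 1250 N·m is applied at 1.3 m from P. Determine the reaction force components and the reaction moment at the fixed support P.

P_x = 0, P_y = 1213 N, M_P = -5484 N·m

Resultant of the distributed load: 693.8 × 1.1 = 763.18 N at 1.05 m from P.
ΣF_x = 0: P_x = 0.
ΣF_y = 0: P_y − 693.8·1.1 − 450 = 0 → P_y = 1213 N.
ΣM about P: M_P − (693.8·1.1)·1.05 + 8500 − 2700 − 450·1.7 + 1250 = 0 → M_P = -5484 N·m.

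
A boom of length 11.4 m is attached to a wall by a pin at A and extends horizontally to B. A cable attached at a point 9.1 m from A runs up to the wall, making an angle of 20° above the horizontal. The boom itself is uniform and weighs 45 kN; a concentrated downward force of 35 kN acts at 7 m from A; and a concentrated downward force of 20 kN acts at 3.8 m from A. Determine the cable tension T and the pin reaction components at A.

T = 185.5 kN, A_x = 174.4 kN, A_y = 36.54 kN

ΣM about A: T·sin20°·9.1 − 45·5.7 − 35·7 − 20·3.8 = 0 → T = 577.5/(9.1·0.34202) = 185.549 ≈ 185.5 kN.
ΣF_x = 0: A_x − T·cos20° = 0 → A_x = 185.549 × 0.939693 = 174.4 kN.
ΣF_y = 0: A_y + T·sin20° − 45 − 35 − 20 = 0 → A_y = 100 − 185.549 × 0.34202 = 36.54 kN.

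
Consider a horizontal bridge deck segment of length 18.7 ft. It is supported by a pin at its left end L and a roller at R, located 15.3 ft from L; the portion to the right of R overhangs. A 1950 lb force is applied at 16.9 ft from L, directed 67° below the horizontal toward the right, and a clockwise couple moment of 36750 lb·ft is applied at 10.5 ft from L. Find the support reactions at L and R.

Taking moments about L: R_y·15.3 − 1950·sin67°·16.9 − 36750 = 0 → R_y = 67085.2/15.3 = 4384.65 ≈ 4385 lb.
ΣF_y = 0: L_y + 4384.65 − 1950·sin67° = 0 → L_y = -2590 lb.
ΣF_x = 0: L_x + 1950·cos67° = 0 → L_x = -761.9 lb.

L_x = -761.9 lb, L_y = -2590 lb, R_y = 4385 lb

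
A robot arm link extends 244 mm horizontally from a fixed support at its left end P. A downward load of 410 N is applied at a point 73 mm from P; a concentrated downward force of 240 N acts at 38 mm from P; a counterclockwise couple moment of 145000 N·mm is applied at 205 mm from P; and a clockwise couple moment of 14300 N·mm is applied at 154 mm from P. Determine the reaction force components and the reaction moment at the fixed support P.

ΣF_x = 0: P_x = 0.
ΣF_y = 0: P_y − 410 − 240 = 0 → P_y = 650.0 N.
ΣM about P: M_P − 410·73 − 240·38 + 145000 − 14300 = 0 → M_P = -91650 N·mm.

P_x = 0, P_y = 650.0 N, M_P = -91650 N·mm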